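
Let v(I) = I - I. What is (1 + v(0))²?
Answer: 1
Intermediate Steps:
v(I) = 0
(1 + v(0))² = (1 + 0)² = 1² = 1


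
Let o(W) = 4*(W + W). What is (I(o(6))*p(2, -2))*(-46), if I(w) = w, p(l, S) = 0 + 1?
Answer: -2208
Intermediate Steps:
p(l, S) = 1
o(W) = 8*W (o(W) = 4*(2*W) = 8*W)
(I(o(6))*p(2, -2))*(-46) = ((8*6)*1)*(-46) = (48*1)*(-46) = 48*(-46) = -2208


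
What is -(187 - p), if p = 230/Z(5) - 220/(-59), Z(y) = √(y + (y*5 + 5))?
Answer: -10813/59 + 46*√35/7 ≈ -144.39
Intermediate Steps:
Z(y) = √(5 + 6*y) (Z(y) = √(y + (5*y + 5)) = √(y + (5 + 5*y)) = √(5 + 6*y))
p = 220/59 + 46*√35/7 (p = 230/(√(5 + 6*5)) - 220/(-59) = 230/(√(5 + 30)) - 220*(-1/59) = 230/(√35) + 220/59 = 230*(√35/35) + 220/59 = 46*√35/7 + 220/59 = 220/59 + 46*√35/7 ≈ 42.606)
-(187 - p) = -(187 - (220/59 + 46*√35/7)) = -(187 + (-220/59 - 46*√35/7)) = -(10813/59 - 46*√35/7) = -10813/59 + 46*√35/7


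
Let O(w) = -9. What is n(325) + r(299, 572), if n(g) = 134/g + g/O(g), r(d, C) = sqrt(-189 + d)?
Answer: -104419/2925 + sqrt(110) ≈ -25.211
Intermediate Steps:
n(g) = 134/g - g/9 (n(g) = 134/g + g/(-9) = 134/g + g*(-1/9) = 134/g - g/9)
n(325) + r(299, 572) = (134/325 - 1/9*325) + sqrt(-189 + 299) = (134*(1/325) - 325/9) + sqrt(110) = (134/325 - 325/9) + sqrt(110) = -104419/2925 + sqrt(110)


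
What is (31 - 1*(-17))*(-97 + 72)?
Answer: -1200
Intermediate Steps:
(31 - 1*(-17))*(-97 + 72) = (31 + 17)*(-25) = 48*(-25) = -1200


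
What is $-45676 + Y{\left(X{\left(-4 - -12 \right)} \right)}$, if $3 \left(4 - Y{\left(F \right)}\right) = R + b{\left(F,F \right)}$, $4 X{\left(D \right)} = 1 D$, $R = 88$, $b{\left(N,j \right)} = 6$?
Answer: $- \frac{137110}{3} \approx -45703.0$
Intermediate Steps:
$X{\left(D \right)} = \frac{D}{4}$ ($X{\left(D \right)} = \frac{1 D}{4} = \frac{D}{4}$)
$Y{\left(F \right)} = - \frac{82}{3}$ ($Y{\left(F \right)} = 4 - \frac{88 + 6}{3} = 4 - \frac{94}{3} = - \frac{82}{3}$)
$-45676 + Y{\left(X{\left(-4 - -12 \right)} \right)} = -45676 - \frac{82}{3} = - \frac{137110}{3}$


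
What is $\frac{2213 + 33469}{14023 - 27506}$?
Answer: $- \frac{35682}{13483} \approx -2.6464$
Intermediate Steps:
$\frac{2213 + 33469}{14023 - 27506} = \frac{35682}{-13483} = 35682 \left(- \frac{1}{13483}\right) = - \frac{35682}{13483}$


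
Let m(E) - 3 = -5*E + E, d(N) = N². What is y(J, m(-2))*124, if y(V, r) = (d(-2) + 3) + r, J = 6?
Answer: 2232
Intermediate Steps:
m(E) = 3 - 4*E (m(E) = 3 + (-5*E + E) = 3 - 4*E)
y(V, r) = 7 + r (y(V, r) = ((-2)² + 3) + r = (4 + 3) + r = 7 + r)
y(J, m(-2))*124 = (7 + (3 - 4*(-2)))*124 = (7 + (3 + 8))*124 = (7 + 11)*124 = 18*124 = 2232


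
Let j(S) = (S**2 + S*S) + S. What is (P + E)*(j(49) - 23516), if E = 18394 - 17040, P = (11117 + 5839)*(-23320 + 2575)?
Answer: 6565429913890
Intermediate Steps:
j(S) = S + 2*S**2 (j(S) = (S**2 + S**2) + S = 2*S**2 + S = S + 2*S**2)
P = -351752220 (P = 16956*(-20745) = -351752220)
E = 1354
(P + E)*(j(49) - 23516) = (-351752220 + 1354)*(49*(1 + 2*49) - 23516) = -351750866*(49*(1 + 98) - 23516) = -351750866*(49*99 - 23516) = -351750866*(4851 - 23516) = -351750866*(-18665) = 6565429913890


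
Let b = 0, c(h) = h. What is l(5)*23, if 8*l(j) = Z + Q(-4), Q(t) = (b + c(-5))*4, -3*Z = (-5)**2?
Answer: -1955/24 ≈ -81.458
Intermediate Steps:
Z = -25/3 (Z = -1/3*(-5)**2 = -1/3*25 = -25/3 ≈ -8.3333)
Q(t) = -20 (Q(t) = (0 - 5)*4 = -5*4 = -20)
l(j) = -85/24 (l(j) = (-25/3 - 20)/8 = (1/8)*(-85/3) = -85/24)
l(5)*23 = -85/24*23 = -1955/24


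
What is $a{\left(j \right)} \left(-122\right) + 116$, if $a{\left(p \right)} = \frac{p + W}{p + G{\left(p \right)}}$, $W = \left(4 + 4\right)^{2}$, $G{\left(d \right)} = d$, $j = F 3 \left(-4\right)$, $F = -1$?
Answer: $- \frac{811}{3} \approx -270.33$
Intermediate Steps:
$j = 12$ ($j = - 3 \left(-4\right) = \left(-1\right) \left(-12\right) = 12$)
$W = 64$ ($W = 8^{2} = 64$)
$a{\left(p \right)} = \frac{64 + p}{2 p}$ ($a{\left(p \right)} = \frac{p + 64}{p + p} = \frac{64 + p}{2 p}$)
$a{\left(j \right)} \left(-122\right) + 116 = \frac{64 + 12}{2 \cdot 12} \left(-122\right) + 116 = \frac{1}{2} \cdot \frac{1}{12} \cdot 76 \left(-122\right) + 116 = \frac{19}{6} \left(-122\right) + 116 = - \frac{1159}{3} + 116 = - \frac{811}{3}$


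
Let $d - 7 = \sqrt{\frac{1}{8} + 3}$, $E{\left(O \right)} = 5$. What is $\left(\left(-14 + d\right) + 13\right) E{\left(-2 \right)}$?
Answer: $30 + \frac{25 \sqrt{2}}{4} \approx 38.839$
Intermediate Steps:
$d = 7 + \frac{5 \sqrt{2}}{4}$ ($d = 7 + \sqrt{\frac{1}{8} + 3} = 7 + \sqrt{\frac{25}{8}} = 7 + \frac{5 \sqrt{2}}{4} \approx 8.7678$)
$\left(\left(-14 + d\right) + 13\right) E{\left(-2 \right)} = \left(\left(-14 + \left(7 + \frac{5 \sqrt{2}}{4}\right)\right) + 13\right) 5 = \left(\left(-7 + \frac{5 \sqrt{2}}{4}\right) + 13\right) 5 = \left(6 + \frac{5 \sqrt{2}}{4}\right) 5 = 30 + \frac{25 \sqrt{2}}{4}$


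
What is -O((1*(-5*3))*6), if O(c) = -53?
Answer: 53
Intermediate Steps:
-O((1*(-5*3))*6) = -1*(-53) = 53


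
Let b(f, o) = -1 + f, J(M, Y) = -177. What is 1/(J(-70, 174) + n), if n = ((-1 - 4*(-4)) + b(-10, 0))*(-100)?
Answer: -1/577 ≈ -0.0017331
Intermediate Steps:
n = -400 (n = ((-1 - 4*(-4)) + (-1 - 10))*(-100) = ((-1 + 16) - 11)*(-100) = (15 - 11)*(-100) = 4*(-100) = -400)
1/(J(-70, 174) + n) = 1/(-177 - 400) = 1/(-577) = -1/577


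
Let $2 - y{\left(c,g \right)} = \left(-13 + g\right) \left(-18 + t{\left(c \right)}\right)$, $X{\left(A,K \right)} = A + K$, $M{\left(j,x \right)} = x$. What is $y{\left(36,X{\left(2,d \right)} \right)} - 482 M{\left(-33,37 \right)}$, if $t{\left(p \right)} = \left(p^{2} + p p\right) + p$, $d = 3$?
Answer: $3048$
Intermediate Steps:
$t{\left(p \right)} = p + 2 p^{2}$ ($t{\left(p \right)} = \left(p^{2} + p^{2}\right) + p = 2 p^{2} + p = p + 2 p^{2}$)
$y{\left(c,g \right)} = 2 - \left(-18 + c \left(1 + 2 c\right)\right) \left(-13 + g\right)$ ($y{\left(c,g \right)} = 2 - \left(-13 + g\right) \left(-18 + c \left(1 + 2 c\right)\right) = 2 - \left(-18 + c \left(1 + 2 c\right)\right) \left(-13 + g\right)$)
$y{\left(36,X{\left(2,d \right)} \right)} - 482 M{\left(-33,37 \right)} = \left(-232 + 18 \left(2 + 3\right) + 13 \cdot 36 \left(1 + 2 \cdot 36\right) - 36 \left(2 + 3\right) \left(1 + 2 \cdot 36\right)\right) - 17834 = \left(-232 + 18 \cdot 5 + 13 \cdot 36 \left(1 + 72\right) - 36 \cdot 5 \left(1 + 72\right)\right) - 17834 = \left(-232 + 90 + 13 \cdot 36 \cdot 73 - 36 \cdot 5 \cdot 73\right) - 17834 = \left(-232 + 90 + 34164 - 13140\right) - 17834 = 20882 - 17834 = 3048$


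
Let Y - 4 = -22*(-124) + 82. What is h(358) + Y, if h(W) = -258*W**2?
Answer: -33063498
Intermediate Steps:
Y = 2814 (Y = 4 + (-22*(-124) + 82) = 4 + (2728 + 82) = 4 + 2810 = 2814)
h(358) + Y = -258*358**2 + 2814 = -258*128164 + 2814 = -33066312 + 2814 = -33063498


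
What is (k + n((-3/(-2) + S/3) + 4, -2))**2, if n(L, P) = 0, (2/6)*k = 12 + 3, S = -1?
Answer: 2025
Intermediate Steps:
k = 45 (k = 3*(12 + 3) = 3*15 = 45)
(k + n((-3/(-2) + S/3) + 4, -2))**2 = (45 + 0)**2 = 45**2 = 2025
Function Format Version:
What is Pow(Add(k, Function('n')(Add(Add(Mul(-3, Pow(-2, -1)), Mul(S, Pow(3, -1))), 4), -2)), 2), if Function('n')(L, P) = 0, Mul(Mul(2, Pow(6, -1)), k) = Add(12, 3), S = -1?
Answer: 2025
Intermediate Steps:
k = 45 (k = Mul(3, Add(12, 3)) = Mul(3, 15) = 45)
Pow(Add(k, Function('n')(Add(Add(Mul(-3, Pow(-2, -1)), Mul(S, Pow(3, -1))), 4), -2)), 2) = Pow(Add(45, 0), 2) = Pow(45, 2) = 2025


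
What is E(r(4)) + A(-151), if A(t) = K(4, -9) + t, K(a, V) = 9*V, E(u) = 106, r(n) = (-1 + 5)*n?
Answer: -126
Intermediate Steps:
r(n) = 4*n
A(t) = -81 + t (A(t) = 9*(-9) + t = -81 + t)
E(r(4)) + A(-151) = 106 + (-81 - 151) = 106 - 232 = -126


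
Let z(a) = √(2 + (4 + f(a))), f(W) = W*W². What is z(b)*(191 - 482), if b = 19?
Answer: -291*√6865 ≈ -24111.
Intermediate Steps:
f(W) = W³
z(a) = √(6 + a³) (z(a) = √(2 + (4 + a³)) = √(6 + a³))
z(b)*(191 - 482) = √(6 + 19³)*(191 - 482) = √(6 + 6859)*(-291) = √6865*(-291) = -291*√6865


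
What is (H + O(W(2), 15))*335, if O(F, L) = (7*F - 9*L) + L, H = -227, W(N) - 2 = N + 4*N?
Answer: -88105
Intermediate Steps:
W(N) = 2 + 5*N (W(N) = 2 + (N + 4*N) = 2 + 5*N)
O(F, L) = -8*L + 7*F (O(F, L) = (-9*L + 7*F) + L = -8*L + 7*F)
(H + O(W(2), 15))*335 = (-227 + (-8*15 + 7*(2 + 5*2)))*335 = (-227 + (-120 + 7*(2 + 10)))*335 = (-227 + (-120 + 7*12))*335 = (-227 + (-120 + 84))*335 = (-227 - 36)*335 = -263*335 = -88105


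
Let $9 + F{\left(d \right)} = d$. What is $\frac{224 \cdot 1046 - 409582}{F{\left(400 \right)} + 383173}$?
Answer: $- \frac{87639}{191782} \approx -0.45697$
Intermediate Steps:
$F{\left(d \right)} = -9 + d$
$\frac{224 \cdot 1046 - 409582}{F{\left(400 \right)} + 383173} = \frac{224 \cdot 1046 - 409582}{\left(-9 + 400\right) + 383173} = \frac{234304 - 409582}{391 + 383173} = - \frac{175278}{383564} = \left(-175278\right) \frac{1}{383564} = - \frac{87639}{191782}$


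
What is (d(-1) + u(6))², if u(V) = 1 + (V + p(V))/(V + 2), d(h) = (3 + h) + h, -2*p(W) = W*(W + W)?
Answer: 49/16 ≈ 3.0625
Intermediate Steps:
p(W) = -W² (p(W) = -W*(W + W)/2 = -W*2*W/2 = -W²)
d(h) = 3 + 2*h
u(V) = 1 + (V - V²)/(2 + V) (u(V) = 1 + (V - V²)/(V + 2) = 1 + (V - V²)/(2 + V))
(d(-1) + u(6))² = ((3 + 2*(-1)) + (2 - 1*6² + 2*6)/(2 + 6))² = ((3 - 2) + (2 - 1*36 + 12)/8)² = (1 + (2 - 36 + 12)/8)² = (1 + (⅛)*(-22))² = (1 - 11/4)² = (-7/4)² = 49/16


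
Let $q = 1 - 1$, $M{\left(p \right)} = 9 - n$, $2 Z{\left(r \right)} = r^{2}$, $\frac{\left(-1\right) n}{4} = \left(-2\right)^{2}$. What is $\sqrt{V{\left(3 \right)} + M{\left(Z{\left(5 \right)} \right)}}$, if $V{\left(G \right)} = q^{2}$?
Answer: $5$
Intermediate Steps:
$n = -16$ ($n = - 4 \left(-2\right)^{2} = \left(-4\right) 4 = -16$)
$Z{\left(r \right)} = \frac{r^{2}}{2}$
$M{\left(p \right)} = 25$ ($M{\left(p \right)} = 9 - -16 = 9 + 16 = 25$)
$q = 0$ ($q = 1 - 1 = 0$)
$V{\left(G \right)} = 0$ ($V{\left(G \right)} = 0^{2} = 0$)
$\sqrt{V{\left(3 \right)} + M{\left(Z{\left(5 \right)} \right)}} = \sqrt{0 + 25} = \sqrt{25} = 5$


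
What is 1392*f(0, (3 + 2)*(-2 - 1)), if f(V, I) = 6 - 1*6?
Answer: 0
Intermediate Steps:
f(V, I) = 0 (f(V, I) = 6 - 6 = 0)
1392*f(0, (3 + 2)*(-2 - 1)) = 1392*0 = 0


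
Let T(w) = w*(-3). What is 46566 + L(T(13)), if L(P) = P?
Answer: 46527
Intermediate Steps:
T(w) = -3*w
46566 + L(T(13)) = 46566 - 3*13 = 46566 - 39 = 46527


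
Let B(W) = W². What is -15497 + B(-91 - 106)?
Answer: 23312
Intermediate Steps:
-15497 + B(-91 - 106) = -15497 + (-91 - 106)² = -15497 + (-197)² = -15497 + 38809 = 23312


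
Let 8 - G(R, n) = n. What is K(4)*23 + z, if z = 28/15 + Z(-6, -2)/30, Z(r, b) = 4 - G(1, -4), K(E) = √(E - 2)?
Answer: 8/5 + 23*√2 ≈ 34.127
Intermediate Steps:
G(R, n) = 8 - n
K(E) = √(-2 + E)
Z(r, b) = -8 (Z(r, b) = 4 - (8 - 1*(-4)) = 4 - (8 + 4) = 4 - 1*12 = 4 - 12 = -8)
z = 8/5 (z = 28/15 - 8/30 = 28*(1/15) - 8*1/30 = 28/15 - 4/15 = 8/5 ≈ 1.6000)
K(4)*23 + z = √(-2 + 4)*23 + 8/5 = √2*23 + 8/5 = 23*√2 + 8/5 = 8/5 + 23*√2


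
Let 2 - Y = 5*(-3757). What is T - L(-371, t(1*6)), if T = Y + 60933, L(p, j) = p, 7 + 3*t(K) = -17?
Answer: 80091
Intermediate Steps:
t(K) = -8 (t(K) = -7/3 + (⅓)*(-17) = -7/3 - 17/3 = -8)
Y = 18787 (Y = 2 - 5*(-3757) = 2 - 1*(-18785) = 2 + 18785 = 18787)
T = 79720 (T = 18787 + 60933 = 79720)
T - L(-371, t(1*6)) = 79720 - 1*(-371) = 79720 + 371 = 80091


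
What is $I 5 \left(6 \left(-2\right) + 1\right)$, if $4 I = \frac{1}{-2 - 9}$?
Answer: $\frac{5}{4} \approx 1.25$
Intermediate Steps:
$I = - \frac{1}{44}$ ($I = \frac{1}{4 \left(-2 - 9\right)} = \frac{1}{4 \left(-11\right)} = \frac{1}{4} \left(- \frac{1}{11}\right) = - \frac{1}{44} \approx -0.022727$)
$I 5 \left(6 \left(-2\right) + 1\right) = \left(- \frac{1}{44}\right) 5 \left(6 \left(-2\right) + 1\right) = - \frac{5 \left(-12 + 1\right)}{44} = \left(- \frac{5}{44}\right) \left(-11\right) = \frac{5}{4}$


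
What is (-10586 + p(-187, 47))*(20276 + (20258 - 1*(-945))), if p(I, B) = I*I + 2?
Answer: 1011465415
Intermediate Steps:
p(I, B) = 2 + I² (p(I, B) = I² + 2 = 2 + I²)
(-10586 + p(-187, 47))*(20276 + (20258 - 1*(-945))) = (-10586 + (2 + (-187)²))*(20276 + (20258 - 1*(-945))) = (-10586 + (2 + 34969))*(20276 + (20258 + 945)) = (-10586 + 34971)*(20276 + 21203) = 24385*41479 = 1011465415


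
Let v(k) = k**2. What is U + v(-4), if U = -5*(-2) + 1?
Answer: 27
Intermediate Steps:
U = 11 (U = 10 + 1 = 11)
U + v(-4) = 11 + (-4)**2 = 11 + 16 = 27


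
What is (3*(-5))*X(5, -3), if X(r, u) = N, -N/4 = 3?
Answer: 180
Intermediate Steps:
N = -12 (N = -4*3 = -12)
X(r, u) = -12
(3*(-5))*X(5, -3) = (3*(-5))*(-12) = -15*(-12) = 180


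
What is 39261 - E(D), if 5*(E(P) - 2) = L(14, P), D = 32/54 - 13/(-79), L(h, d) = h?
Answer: 196281/5 ≈ 39256.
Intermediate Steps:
D = 1615/2133 (D = 32*(1/54) - 13*(-1/79) = 16/27 + 13/79 = 1615/2133 ≈ 0.75715)
E(P) = 24/5 (E(P) = 2 + (1/5)*14 = 2 + 14/5 = 24/5)
39261 - E(D) = 39261 - 1*24/5 = 39261 - 24/5 = 196281/5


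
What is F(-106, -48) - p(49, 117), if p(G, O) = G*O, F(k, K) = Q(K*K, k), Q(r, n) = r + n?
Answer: -3535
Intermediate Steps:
Q(r, n) = n + r
F(k, K) = k + K² (F(k, K) = k + K*K = k + K²)
F(-106, -48) - p(49, 117) = (-106 + (-48)²) - 49*117 = (-106 + 2304) - 1*5733 = 2198 - 5733 = -3535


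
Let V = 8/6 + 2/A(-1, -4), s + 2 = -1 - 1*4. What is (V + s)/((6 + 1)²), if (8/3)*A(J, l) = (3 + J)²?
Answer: -13/147 ≈ -0.088435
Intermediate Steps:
A(J, l) = 3*(3 + J)²/8
s = -7 (s = -2 + (-1 - 1*4) = -2 + (-1 - 4) = -2 - 5 = -7)
V = 8/3 (V = 8/6 + 2/((3*(3 - 1)²/8)) = 8*(⅙) + 2/(((3/8)*2²)) = 4/3 + 2/(((3/8)*4)) = 4/3 + 2/(3/2) = 4/3 + 2*(⅔) = 4/3 + 4/3 = 8/3 ≈ 2.6667)
(V + s)/((6 + 1)²) = (8/3 - 7)/((6 + 1)²) = -13/(3*(7²)) = -13/3/49 = -13/3*1/49 = -13/147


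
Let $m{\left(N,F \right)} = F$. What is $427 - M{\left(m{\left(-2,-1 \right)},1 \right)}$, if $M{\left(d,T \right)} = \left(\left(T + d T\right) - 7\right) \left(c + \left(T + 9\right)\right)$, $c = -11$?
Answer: $420$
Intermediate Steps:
$M{\left(d,T \right)} = \left(-2 + T\right) \left(-7 + T + T d\right)$ ($M{\left(d,T \right)} = \left(\left(T + d T\right) - 7\right) \left(-11 + \left(T + 9\right)\right) = \left(\left(T + T d\right) - 7\right) \left(-11 + \left(9 + T\right)\right) = \left(-7 + T + T d\right) \left(-2 + T\right) = \left(-2 + T\right) \left(-7 + T + T d\right)$)
$427 - M{\left(m{\left(-2,-1 \right)},1 \right)} = 427 - \left(14 + 1^{2} - 9 - 1^{2} - 2 \left(-1\right)\right) = 427 - \left(14 + 1 - 9 - 1 + 2\right) = 427 - 7 = 420$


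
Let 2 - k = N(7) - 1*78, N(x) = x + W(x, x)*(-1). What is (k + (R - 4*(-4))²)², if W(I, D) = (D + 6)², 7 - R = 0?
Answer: 594441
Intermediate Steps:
R = 7 (R = 7 - 1*0 = 7 + 0 = 7)
W(I, D) = (6 + D)²
N(x) = x - (6 + x)² (N(x) = x + (6 + x)²*(-1) = x - (6 + x)²)
k = 242 (k = 2 - ((7 - (6 + 7)²) - 1*78) = 2 - ((7 - 1*13²) - 78) = 2 - ((7 - 1*169) - 78) = 2 - ((7 - 169) - 78) = 2 - (-162 - 78) = 2 - 1*(-240) = 2 + 240 = 242)
(k + (R - 4*(-4))²)² = (242 + (7 - 4*(-4))²)² = (242 + (7 + 16)²)² = (242 + 23²)² = (242 + 529)² = 771² = 594441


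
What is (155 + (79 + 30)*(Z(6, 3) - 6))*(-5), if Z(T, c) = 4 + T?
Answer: -2955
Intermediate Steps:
(155 + (79 + 30)*(Z(6, 3) - 6))*(-5) = (155 + (79 + 30)*((4 + 6) - 6))*(-5) = (155 + 109*(10 - 6))*(-5) = (155 + 109*4)*(-5) = (155 + 436)*(-5) = 591*(-5) = -2955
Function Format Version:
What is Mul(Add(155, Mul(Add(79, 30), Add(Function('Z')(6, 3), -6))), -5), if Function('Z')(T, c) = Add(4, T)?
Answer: -2955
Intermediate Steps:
Mul(Add(155, Mul(Add(79, 30), Add(Function('Z')(6, 3), -6))), -5) = Mul(Add(155, Mul(Add(79, 30), Add(Add(4, 6), -6))), -5) = Mul(Add(155, Mul(109, Add(10, -6))), -5) = Mul(Add(155, Mul(109, 4)), -5) = Mul(Add(155, 436), -5) = Mul(591, -5) = -2955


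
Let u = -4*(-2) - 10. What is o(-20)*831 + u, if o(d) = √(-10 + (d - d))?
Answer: -2 + 831*I*√10 ≈ -2.0 + 2627.9*I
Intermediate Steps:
u = -2 (u = 8 - 10 = -2)
o(d) = I*√10 (o(d) = √(-10 + 0) = √(-10) = I*√10)
o(-20)*831 + u = (I*√10)*831 - 2 = 831*I*√10 - 2 = -2 + 831*I*√10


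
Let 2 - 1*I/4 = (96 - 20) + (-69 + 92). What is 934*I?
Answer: -362392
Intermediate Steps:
I = -388 (I = 8 - 4*((96 - 20) + (-69 + 92)) = 8 - 4*(76 + 23) = 8 - 4*99 = 8 - 396 = -388)
934*I = 934*(-388) = -362392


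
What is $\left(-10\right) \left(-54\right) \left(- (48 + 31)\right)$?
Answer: $-42660$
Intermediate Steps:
$\left(-10\right) \left(-54\right) \left(- (48 + 31)\right) = 540 \left(\left(-1\right) 79\right) = 540 \left(-79\right) = -42660$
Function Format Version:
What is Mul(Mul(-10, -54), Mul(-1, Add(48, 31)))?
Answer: -42660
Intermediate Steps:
Mul(Mul(-10, -54), Mul(-1, Add(48, 31))) = Mul(540, Mul(-1, 79)) = Mul(540, -79) = -42660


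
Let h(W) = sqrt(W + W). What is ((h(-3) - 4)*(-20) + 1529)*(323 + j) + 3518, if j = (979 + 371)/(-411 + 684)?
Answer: 48337525/91 - 596860*I*sqrt(6)/91 ≈ 5.3118e+5 - 16066.0*I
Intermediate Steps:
j = 450/91 (j = 1350/273 = 1350*(1/273) = 450/91 ≈ 4.9451)
h(W) = sqrt(2)*sqrt(W) (h(W) = sqrt(2*W) = sqrt(2)*sqrt(W))
((h(-3) - 4)*(-20) + 1529)*(323 + j) + 3518 = ((sqrt(2)*sqrt(-3) - 4)*(-20) + 1529)*(323 + 450/91) + 3518 = ((sqrt(2)*(I*sqrt(3)) - 4)*(-20) + 1529)*(29843/91) + 3518 = ((I*sqrt(6) - 4)*(-20) + 1529)*(29843/91) + 3518 = ((-4 + I*sqrt(6))*(-20) + 1529)*(29843/91) + 3518 = ((80 - 20*I*sqrt(6)) + 1529)*(29843/91) + 3518 = (1609 - 20*I*sqrt(6))*(29843/91) + 3518 = (48017387/91 - 596860*I*sqrt(6)/91) + 3518 = 48337525/91 - 596860*I*sqrt(6)/91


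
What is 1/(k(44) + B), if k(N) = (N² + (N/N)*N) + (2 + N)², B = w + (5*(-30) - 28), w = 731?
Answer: 1/4649 ≈ 0.00021510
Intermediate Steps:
B = 553 (B = 731 + (5*(-30) - 28) = 731 + (-150 - 28) = 731 - 178 = 553)
k(N) = N + N² + (2 + N)² (k(N) = (N² + 1*N) + (2 + N)² = (N² + N) + (2 + N)² = (N + N²) + (2 + N)² = N + N² + (2 + N)²)
1/(k(44) + B) = 1/((44 + 44² + (2 + 44)²) + 553) = 1/((44 + 1936 + 46²) + 553) = 1/((44 + 1936 + 2116) + 553) = 1/(4096 + 553) = 1/4649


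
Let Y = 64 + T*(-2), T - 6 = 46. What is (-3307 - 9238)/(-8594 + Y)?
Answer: 12545/8634 ≈ 1.4530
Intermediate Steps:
T = 52 (T = 6 + 46 = 52)
Y = -40 (Y = 64 + 52*(-2) = 64 - 104 = -40)
(-3307 - 9238)/(-8594 + Y) = (-3307 - 9238)/(-8594 - 40) = -12545/(-8634) = -12545*(-1/8634) = 12545/8634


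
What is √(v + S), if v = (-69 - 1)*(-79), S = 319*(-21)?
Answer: I*√1169 ≈ 34.191*I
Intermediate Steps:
S = -6699
v = 5530 (v = -70*(-79) = 5530)
√(v + S) = √(5530 - 6699) = √(-1169) = I*√1169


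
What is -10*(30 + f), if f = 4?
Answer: -340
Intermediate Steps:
-10*(30 + f) = -10*(30 + 4) = -10*34 = -340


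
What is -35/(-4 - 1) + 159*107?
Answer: 17020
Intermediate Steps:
-35/(-4 - 1) + 159*107 = -35/(-5) + 17013 = -35*(-⅕) + 17013 = 7 + 17013 = 17020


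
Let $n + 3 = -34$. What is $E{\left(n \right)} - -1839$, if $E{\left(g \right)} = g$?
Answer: $1802$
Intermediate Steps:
$n = -37$ ($n = -3 - 34 = -37$)
$E{\left(n \right)} - -1839 = -37 - -1839 = -37 + 1839 = 1802$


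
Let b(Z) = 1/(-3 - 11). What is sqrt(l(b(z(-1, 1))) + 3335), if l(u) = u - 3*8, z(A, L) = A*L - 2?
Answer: sqrt(648942)/14 ≈ 57.541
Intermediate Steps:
z(A, L) = -2 + A*L
b(Z) = -1/14 (b(Z) = 1/(-14) = -1/14)
l(u) = -24 + u (l(u) = u - 24 = -24 + u)
sqrt(l(b(z(-1, 1))) + 3335) = sqrt((-24 - 1/14) + 3335) = sqrt(-337/14 + 3335) = sqrt(46353/14) = sqrt(648942)/14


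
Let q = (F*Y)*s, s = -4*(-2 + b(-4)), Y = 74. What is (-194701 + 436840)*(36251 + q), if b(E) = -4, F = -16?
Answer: 1897159065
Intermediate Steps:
s = 24 (s = -4*(-2 - 4) = -4*(-6) = 24)
q = -28416 (q = -16*74*24 = -1184*24 = -28416)
(-194701 + 436840)*(36251 + q) = (-194701 + 436840)*(36251 - 28416) = 242139*7835 = 1897159065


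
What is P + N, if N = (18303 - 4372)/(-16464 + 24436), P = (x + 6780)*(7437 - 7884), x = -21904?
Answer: 53894145947/7972 ≈ 6.7604e+6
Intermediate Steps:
P = 6760428 (P = (-21904 + 6780)*(7437 - 7884) = -15124*(-447) = 6760428)
N = 13931/7972 ≈ 1.7475
P + N = 6760428 + 13931/7972 = 53894145947/7972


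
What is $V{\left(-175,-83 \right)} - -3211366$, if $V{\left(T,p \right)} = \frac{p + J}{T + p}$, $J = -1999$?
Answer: $\frac{138089085}{43} \approx 3.2114 \cdot 10^{6}$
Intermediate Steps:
$V{\left(T,p \right)} = \frac{-1999 + p}{T + p}$ ($V{\left(T,p \right)} = \frac{p - 1999}{T + p} = \frac{-1999 + p}{T + p}$)
$V{\left(-175,-83 \right)} - -3211366 = \frac{-1999 - 83}{-175 - 83} - -3211366 = \frac{1}{-258} \left(-2082\right) + 3211366 = \left(- \frac{1}{258}\right) \left(-2082\right) + 3211366 = \frac{347}{43} + 3211366 = \frac{138089085}{43}$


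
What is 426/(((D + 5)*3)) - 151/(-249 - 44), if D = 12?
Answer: 44173/4981 ≈ 8.8683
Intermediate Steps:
426/(((D + 5)*3)) - 151/(-249 - 44) = 426/(((12 + 5)*3)) - 151/(-249 - 44) = 426/((17*3)) - 151/(-293) = 426/51 - 151*(-1/293) = 426*(1/51) + 151/293 = 142/17 + 151/293 = 44173/4981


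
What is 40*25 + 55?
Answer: 1055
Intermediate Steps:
40*25 + 55 = 1000 + 55 = 1055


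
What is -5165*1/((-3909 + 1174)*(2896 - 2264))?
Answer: 1033/345704 ≈ 0.0029881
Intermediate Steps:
-5165*1/((-3909 + 1174)*(2896 - 2264)) = -5165/(632*(-2735)) = -5165/(-1728520) = -5165*(-1/1728520) = 1033/345704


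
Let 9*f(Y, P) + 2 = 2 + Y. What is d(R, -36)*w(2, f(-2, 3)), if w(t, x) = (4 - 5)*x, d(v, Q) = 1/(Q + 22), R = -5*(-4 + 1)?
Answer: -1/63 ≈ -0.015873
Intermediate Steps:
f(Y, P) = Y/9 (f(Y, P) = -2/9 + (2 + Y)/9 = -2/9 + (2/9 + Y/9) = Y/9)
R = 15 (R = -5*(-3) = 15)
d(v, Q) = 1/(22 + Q)
w(t, x) = -x
d(R, -36)*w(2, f(-2, 3)) = (-(-2)/9)/(22 - 36) = (-1*(-2/9))/(-14) = -1/14*2/9 = -1/63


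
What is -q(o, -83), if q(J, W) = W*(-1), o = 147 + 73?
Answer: -83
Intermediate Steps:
o = 220
q(J, W) = -W
-q(o, -83) = -(-1)*(-83) = -1*83 = -83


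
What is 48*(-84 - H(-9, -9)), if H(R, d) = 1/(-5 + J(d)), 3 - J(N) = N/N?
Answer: -4016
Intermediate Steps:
J(N) = 2 (J(N) = 3 - N/N = 3 - 1*1 = 3 - 1 = 2)
H(R, d) = -⅓ (H(R, d) = 1/(-5 + 2) = 1/(-3) = -⅓)
48*(-84 - H(-9, -9)) = 48*(-84 - 1*(-⅓)) = 48*(-84 + ⅓) = 48*(-251/3) = -4016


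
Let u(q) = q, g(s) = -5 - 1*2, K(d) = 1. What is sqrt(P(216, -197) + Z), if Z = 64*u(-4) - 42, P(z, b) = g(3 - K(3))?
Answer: I*sqrt(305) ≈ 17.464*I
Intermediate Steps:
g(s) = -7 (g(s) = -5 - 2 = -7)
P(z, b) = -7
Z = -298 (Z = 64*(-4) - 42 = -256 - 42 = -298)
sqrt(P(216, -197) + Z) = sqrt(-7 - 298) = sqrt(-305) = I*sqrt(305)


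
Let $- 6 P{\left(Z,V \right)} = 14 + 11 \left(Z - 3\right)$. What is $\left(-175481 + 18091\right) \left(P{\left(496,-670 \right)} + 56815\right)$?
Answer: $- \frac{26398473835}{3} \approx -8.7995 \cdot 10^{9}$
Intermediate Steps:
$P{\left(Z,V \right)} = \frac{19}{6} - \frac{11 Z}{6}$ ($P{\left(Z,V \right)} = - \frac{14 + 11 \left(Z - 3\right)}{6} = - \frac{14 + 11 \left(-3 + Z\right)}{6} = - \frac{14 + \left(-33 + 11 Z\right)}{6} = - \frac{-19 + 11 Z}{6} = \frac{19}{6} - \frac{11 Z}{6}$)
$\left(-175481 + 18091\right) \left(P{\left(496,-670 \right)} + 56815\right) = \left(-175481 + 18091\right) \left(\left(\frac{19}{6} - \frac{2728}{3}\right) + 56815\right) = - 157390 \left(\left(\frac{19}{6} - \frac{2728}{3}\right) + 56815\right) = - 157390 \left(- \frac{5437}{6} + 56815\right) = \left(-157390\right) \frac{335453}{6} = - \frac{26398473835}{3}$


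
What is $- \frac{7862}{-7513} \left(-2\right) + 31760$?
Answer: $\frac{238597156}{7513} \approx 31758.0$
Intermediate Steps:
$- \frac{7862}{-7513} \left(-2\right) + 31760 = \left(-7862\right) \left(- \frac{1}{7513}\right) \left(-2\right) + 31760 = \frac{7862}{7513} \left(-2\right) + 31760 = - \frac{15724}{7513} + 31760 = \frac{238597156}{7513}$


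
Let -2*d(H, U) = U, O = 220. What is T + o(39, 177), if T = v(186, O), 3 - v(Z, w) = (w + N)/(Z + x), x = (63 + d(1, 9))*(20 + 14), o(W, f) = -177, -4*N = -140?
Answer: -25247/145 ≈ -174.12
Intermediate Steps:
N = 35 (N = -1/4*(-140) = 35)
d(H, U) = -U/2
x = 1989 (x = (63 - 1/2*9)*(20 + 14) = (63 - 9/2)*34 = (117/2)*34 = 1989)
v(Z, w) = 3 - (35 + w)/(1989 + Z) (v(Z, w) = 3 - (w + 35)/(Z + 1989) = 3 - (35 + w)/(1989 + Z))
T = 418/145 (T = (5932 - 1*220 + 3*186)/(1989 + 186) = (5932 - 220 + 558)/2175 = (1/2175)*6270 = 418/145 ≈ 2.8828)
T + o(39, 177) = 418/145 - 177 = -25247/145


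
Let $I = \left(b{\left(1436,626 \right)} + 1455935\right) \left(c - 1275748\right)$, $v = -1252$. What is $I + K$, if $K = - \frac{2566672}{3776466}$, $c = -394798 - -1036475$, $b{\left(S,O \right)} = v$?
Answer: $- \frac{1741653823631014205}{1888233} \approx -9.2237 \cdot 10^{11}$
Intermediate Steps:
$b{\left(S,O \right)} = -1252$
$c = 641677$ ($c = -394798 + 1036475 = 641677$)
$K = - \frac{1283336}{1888233}$ ($K = \left(-2566672\right) \frac{1}{3776466} = - \frac{1283336}{1888233} \approx -0.67965$)
$I = -922372304493$ ($I = \left(-1252 + 1455935\right) \left(641677 - 1275748\right) = 1454683 \left(-634071\right) = -922372304493$)
$I + K = -922372304493 - \frac{1283336}{1888233} = - \frac{1741653823631014205}{1888233}$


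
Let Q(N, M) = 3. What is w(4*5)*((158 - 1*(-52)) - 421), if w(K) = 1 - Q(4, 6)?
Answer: 422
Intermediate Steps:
w(K) = -2 (w(K) = 1 - 1*3 = 1 - 3 = -2)
w(4*5)*((158 - 1*(-52)) - 421) = -2*((158 - 1*(-52)) - 421) = -2*((158 + 52) - 421) = -2*(210 - 421) = -2*(-211) = 422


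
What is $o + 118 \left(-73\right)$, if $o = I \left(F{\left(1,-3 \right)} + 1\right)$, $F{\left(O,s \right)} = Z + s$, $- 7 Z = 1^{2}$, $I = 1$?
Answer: $- \frac{60313}{7} \approx -8616.1$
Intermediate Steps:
$Z = - \frac{1}{7}$ ($Z = - \frac{1^{2}}{7} = \left(- \frac{1}{7}\right) 1 = - \frac{1}{7} \approx -0.14286$)
$F{\left(O,s \right)} = - \frac{1}{7} + s$
$o = - \frac{15}{7}$ ($o = 1 \left(\left(- \frac{1}{7} - 3\right) + 1\right) = 1 \left(- \frac{22}{7} + 1\right) = 1 \left(- \frac{15}{7}\right) = - \frac{15}{7} \approx -2.1429$)
$o + 118 \left(-73\right) = - \frac{15}{7} + 118 \left(-73\right) = - \frac{15}{7} - 8614 = - \frac{60313}{7}$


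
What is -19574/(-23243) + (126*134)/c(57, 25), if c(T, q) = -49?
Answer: -55925098/162701 ≈ -343.73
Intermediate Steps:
-19574/(-23243) + (126*134)/c(57, 25) = -19574/(-23243) + (126*134)/(-49) = -19574*(-1/23243) + 16884*(-1/49) = 19574/23243 - 2412/7 = -55925098/162701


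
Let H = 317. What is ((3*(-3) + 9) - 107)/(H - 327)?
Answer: 107/10 ≈ 10.700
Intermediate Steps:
((3*(-3) + 9) - 107)/(H - 327) = ((3*(-3) + 9) - 107)/(317 - 327) = ((-9 + 9) - 107)/(-10) = (0 - 107)*(-1/10) = -107*(-1/10) = 107/10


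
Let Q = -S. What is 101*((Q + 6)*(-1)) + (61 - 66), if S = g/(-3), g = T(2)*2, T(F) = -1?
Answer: -1631/3 ≈ -543.67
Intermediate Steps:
g = -2 (g = -1*2 = -2)
S = 2/3 (S = -2/(-3) = -2*(-1/3) = 2/3 ≈ 0.66667)
Q = -2/3 (Q = -1*2/3 = -2/3 ≈ -0.66667)
101*((Q + 6)*(-1)) + (61 - 66) = 101*((-2/3 + 6)*(-1)) + (61 - 66) = 101*((16/3)*(-1)) - 5 = 101*(-16/3) - 5 = -1616/3 - 5 = -1631/3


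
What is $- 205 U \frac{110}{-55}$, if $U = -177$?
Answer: $-72570$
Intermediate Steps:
$- 205 U \frac{110}{-55} = \left(-205\right) \left(-177\right) \frac{110}{-55} = 36285 \cdot 110 \left(- \frac{1}{55}\right) = 36285 \left(-2\right) = -72570$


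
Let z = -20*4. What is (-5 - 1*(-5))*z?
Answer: 0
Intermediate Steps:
z = -80
(-5 - 1*(-5))*z = (-5 - 1*(-5))*(-80) = (-5 + 5)*(-80) = 0*(-80) = 0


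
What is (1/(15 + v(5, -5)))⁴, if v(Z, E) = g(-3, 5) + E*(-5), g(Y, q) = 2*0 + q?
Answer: 1/4100625 ≈ 2.4387e-7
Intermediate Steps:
g(Y, q) = q (g(Y, q) = 0 + q = q)
v(Z, E) = 5 - 5*E (v(Z, E) = 5 + E*(-5) = 5 - 5*E)
(1/(15 + v(5, -5)))⁴ = (1/(15 + (5 - 5*(-5))))⁴ = (1/(15 + (5 + 25)))⁴ = (1/(15 + 30))⁴ = (1/45)⁴ = 1/4100625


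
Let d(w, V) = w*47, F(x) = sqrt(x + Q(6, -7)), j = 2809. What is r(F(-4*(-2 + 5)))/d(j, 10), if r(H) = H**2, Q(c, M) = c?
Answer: -6/132023 ≈ -4.5447e-5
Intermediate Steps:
F(x) = sqrt(6 + x) (F(x) = sqrt(x + 6) = sqrt(6 + x))
d(w, V) = 47*w
r(F(-4*(-2 + 5)))/d(j, 10) = (sqrt(6 - 4*(-2 + 5)))**2/((47*2809)) = (sqrt(6 - 4*3))**2/132023 = (sqrt(6 - 12))**2*(1/132023) = (sqrt(-6))**2*(1/132023) = (I*sqrt(6))**2*(1/132023) = -6*1/132023 = -6/132023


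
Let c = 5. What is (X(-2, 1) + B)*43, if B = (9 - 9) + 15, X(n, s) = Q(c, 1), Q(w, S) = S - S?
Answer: 645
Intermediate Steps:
Q(w, S) = 0
X(n, s) = 0
B = 15 (B = 0 + 15 = 15)
(X(-2, 1) + B)*43 = (0 + 15)*43 = 15*43 = 645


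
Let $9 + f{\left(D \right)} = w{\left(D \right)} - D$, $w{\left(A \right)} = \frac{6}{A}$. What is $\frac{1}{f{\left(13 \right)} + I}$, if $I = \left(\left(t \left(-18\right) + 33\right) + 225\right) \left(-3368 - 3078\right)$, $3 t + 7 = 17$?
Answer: $- \frac{13}{16592284} \approx -7.835 \cdot 10^{-7}$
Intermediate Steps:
$t = \frac{10}{3}$ ($t = - \frac{7}{3} + \frac{1}{3} \cdot 17 = - \frac{7}{3} + \frac{17}{3} = \frac{10}{3} \approx 3.3333$)
$f{\left(D \right)} = -9 - D + \frac{6}{D}$ ($f{\left(D \right)} = -9 - \left(D - \frac{6}{D}\right) = -9 - D + \frac{6}{D}$)
$I = -1276308$ ($I = \left(\left(\frac{10}{3} \left(-18\right) + 33\right) + 225\right) \left(-3368 - 3078\right) = \left(\left(-60 + 33\right) + 225\right) \left(-6446\right) = \left(-27 + 225\right) \left(-6446\right) = 198 \left(-6446\right) = -1276308$)
$\frac{1}{f{\left(13 \right)} + I} = \frac{1}{\left(-9 - 13 + \frac{6}{13}\right) - 1276308} = \frac{1}{- \frac{280}{13} - 1276308} = \frac{1}{- \frac{16592284}{13}} = - \frac{13}{16592284}$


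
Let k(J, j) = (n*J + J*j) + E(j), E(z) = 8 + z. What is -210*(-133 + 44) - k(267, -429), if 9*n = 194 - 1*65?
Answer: 129827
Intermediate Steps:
n = 43/3 (n = (194 - 1*65)/9 = (194 - 65)/9 = (⅑)*129 = 43/3 ≈ 14.333)
k(J, j) = 8 + j + 43*J/3 + J*j (k(J, j) = (43*J/3 + J*j) + (8 + j) = 8 + j + 43*J/3 + J*j)
-210*(-133 + 44) - k(267, -429) = -210*(-133 + 44) - (8 - 429 + (43/3)*267 + 267*(-429)) = -210*(-89) - (8 - 429 + 3827 - 114543) = 18690 - 1*(-111137) = 18690 + 111137 = 129827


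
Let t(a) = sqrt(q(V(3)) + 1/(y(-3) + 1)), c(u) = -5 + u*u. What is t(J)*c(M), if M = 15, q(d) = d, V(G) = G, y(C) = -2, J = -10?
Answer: 220*sqrt(2) ≈ 311.13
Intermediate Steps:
c(u) = -5 + u**2
t(a) = sqrt(2) (t(a) = sqrt(3 + 1/(-2 + 1)) = sqrt(3 + 1/(-1)) = sqrt(3 - 1) = sqrt(2))
t(J)*c(M) = sqrt(2)*(-5 + 15**2) = sqrt(2)*(-5 + 225) = sqrt(2)*220 = 220*sqrt(2)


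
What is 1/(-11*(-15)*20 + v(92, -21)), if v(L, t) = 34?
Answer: 1/3334 ≈ 0.00029994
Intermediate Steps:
1/(-11*(-15)*20 + v(92, -21)) = 1/(-11*(-15)*20 + 34) = 1/(165*20 + 34) = 1/(3300 + 34) = 1/3334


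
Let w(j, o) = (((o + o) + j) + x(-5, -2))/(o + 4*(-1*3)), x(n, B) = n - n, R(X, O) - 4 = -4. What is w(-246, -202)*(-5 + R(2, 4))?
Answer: -1625/107 ≈ -15.187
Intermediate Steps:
R(X, O) = 0 (R(X, O) = 4 - 4 = 0)
x(n, B) = 0
w(j, o) = (j + 2*o)/(-12 + o) (w(j, o) = (((o + o) + j) + 0)/(o + 4*(-1*3)) = ((2*o + j) + 0)/(o + 4*(-3)) = ((j + 2*o) + 0)/(o - 12) = (j + 2*o)/(-12 + o))
w(-246, -202)*(-5 + R(2, 4)) = ((-246 + 2*(-202))/(-12 - 202))*(-5 + 0) = ((-246 - 404)/(-214))*(-5) = -1/214*(-650)*(-5) = (325/107)*(-5) = -1625/107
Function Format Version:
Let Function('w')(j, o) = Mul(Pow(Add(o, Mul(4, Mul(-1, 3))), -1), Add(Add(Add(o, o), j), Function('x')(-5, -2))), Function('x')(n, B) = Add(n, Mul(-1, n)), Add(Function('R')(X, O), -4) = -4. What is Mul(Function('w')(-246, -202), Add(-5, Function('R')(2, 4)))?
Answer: Rational(-1625, 107) ≈ -15.187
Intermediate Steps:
Function('R')(X, O) = 0 (Function('R')(X, O) = Add(4, -4) = 0)
Function('x')(n, B) = 0
Function('w')(j, o) = Mul(Pow(Add(-12, o), -1), Add(j, Mul(2, o))) (Function('w')(j, o) = Mul(Pow(Add(o, Mul(4, Mul(-1, 3))), -1), Add(Add(Add(o, o), j), 0)) = Mul(Pow(Add(o, Mul(4, -3)), -1), Add(Add(Mul(2, o), j), 0)) = Mul(Pow(Add(o, -12), -1), Add(Add(j, Mul(2, o)), 0)) = Mul(Pow(Add(-12, o), -1), Add(j, Mul(2, o))))
Mul(Function('w')(-246, -202), Add(-5, Function('R')(2, 4))) = Mul(Mul(Pow(Add(-12, -202), -1), Add(-246, Mul(2, -202))), Add(-5, 0)) = Mul(Mul(Pow(-214, -1), Add(-246, -404)), -5) = Mul(Mul(Rational(-1, 214), -650), -5) = Mul(Rational(325, 107), -5) = Rational(-1625, 107)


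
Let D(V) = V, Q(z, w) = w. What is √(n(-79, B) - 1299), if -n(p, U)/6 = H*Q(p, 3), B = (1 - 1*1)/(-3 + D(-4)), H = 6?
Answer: I*√1407 ≈ 37.51*I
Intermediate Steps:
B = 0 (B = (1 - 1*1)/(-3 - 4) = (1 - 1)/(-7) = -⅐*0 = 0)
n(p, U) = -108 (n(p, U) = -36*3 = -6*18 = -108)
√(n(-79, B) - 1299) = √(-108 - 1299) = √(-1407) = I*√1407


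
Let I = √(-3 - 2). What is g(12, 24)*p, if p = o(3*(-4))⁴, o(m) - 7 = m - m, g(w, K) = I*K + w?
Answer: 28812 + 57624*I*√5 ≈ 28812.0 + 1.2885e+5*I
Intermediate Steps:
I = I*√5 (I = √(-5) = I*√5 ≈ 2.2361*I)
g(w, K) = w + I*K*√5 (g(w, K) = (I*√5)*K + w = I*K*√5 + w = w + I*K*√5)
o(m) = 7 (o(m) = 7 + (m - m) = 7 + 0 = 7)
p = 2401 (p = 7⁴ = 2401)
g(12, 24)*p = (12 + I*24*√5)*2401 = (12 + 24*I*√5)*2401 = 28812 + 57624*I*√5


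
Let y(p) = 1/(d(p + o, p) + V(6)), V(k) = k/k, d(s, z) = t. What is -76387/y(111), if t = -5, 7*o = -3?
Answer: 305548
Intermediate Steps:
o = -3/7 (o = (⅐)*(-3) = -3/7 ≈ -0.42857)
d(s, z) = -5
V(k) = 1
y(p) = -¼ (y(p) = 1/(-5 + 1) = 1/(-4) = -¼)
-76387/y(111) = -76387/(-¼) = -76387*(-4) = 305548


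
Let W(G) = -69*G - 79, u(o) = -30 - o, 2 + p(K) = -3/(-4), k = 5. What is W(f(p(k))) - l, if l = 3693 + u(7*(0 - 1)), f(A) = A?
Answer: -14651/4 ≈ -3662.8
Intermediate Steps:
p(K) = -5/4 (p(K) = -2 - 3/(-4) = -2 - 3*(-¼) = -2 + ¾ = -5/4)
W(G) = -79 - 69*G
l = 3670 (l = 3693 + (-30 - 7*(0 - 1)) = 3693 + (-30 - 7*(-1)) = 3693 + (-30 - 1*(-7)) = 3693 + (-30 + 7) = 3693 - 23 = 3670)
W(f(p(k))) - l = (-79 - 69*(-5/4)) - 1*3670 = (-79 + 345/4) - 3670 = 29/4 - 3670 = -14651/4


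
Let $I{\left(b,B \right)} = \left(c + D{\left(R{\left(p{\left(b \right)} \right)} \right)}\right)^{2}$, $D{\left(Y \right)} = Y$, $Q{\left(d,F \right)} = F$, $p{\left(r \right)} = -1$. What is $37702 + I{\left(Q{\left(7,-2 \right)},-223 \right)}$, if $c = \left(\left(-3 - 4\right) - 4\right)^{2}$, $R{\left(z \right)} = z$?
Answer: $52102$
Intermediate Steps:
$c = 121$ ($c = \left(\left(-3 - 4\right) - 4\right)^{2} = \left(-7 - 4\right)^{2} = \left(-11\right)^{2} = 121$)
$I{\left(b,B \right)} = 14400$ ($I{\left(b,B \right)} = \left(121 - 1\right)^{2} = 120^{2} = 14400$)
$37702 + I{\left(Q{\left(7,-2 \right)},-223 \right)} = 37702 + 14400 = 52102$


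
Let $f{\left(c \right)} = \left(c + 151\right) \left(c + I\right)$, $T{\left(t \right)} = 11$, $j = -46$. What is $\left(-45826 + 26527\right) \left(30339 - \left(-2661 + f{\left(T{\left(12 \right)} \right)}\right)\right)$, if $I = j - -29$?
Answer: $-655625628$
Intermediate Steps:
$I = -17$ ($I = -46 - -29 = -46 + 29 = -17$)
$f{\left(c \right)} = \left(-17 + c\right) \left(151 + c\right)$ ($f{\left(c \right)} = \left(c + 151\right) \left(c - 17\right) = \left(151 + c\right) \left(-17 + c\right) = \left(-17 + c\right) \left(151 + c\right)$)
$\left(-45826 + 26527\right) \left(30339 - \left(-2661 + f{\left(T{\left(12 \right)} \right)}\right)\right) = \left(-45826 + 26527\right) \left(30339 + \left(2661 - \left(-2567 + 11^{2} + 134 \cdot 11\right)\right)\right) = - 19299 \left(30339 + \left(2661 - \left(-2567 + 121 + 1474\right)\right)\right) = - 19299 \left(30339 + \left(2661 - -972\right)\right) = - 19299 \left(30339 + \left(2661 + 972\right)\right) = - 19299 \left(30339 + 3633\right) = \left(-19299\right) 33972 = -655625628$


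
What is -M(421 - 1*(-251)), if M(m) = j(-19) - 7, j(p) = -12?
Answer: 19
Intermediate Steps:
M(m) = -19 (M(m) = -12 - 7 = -19)
-M(421 - 1*(-251)) = -1*(-19) = 19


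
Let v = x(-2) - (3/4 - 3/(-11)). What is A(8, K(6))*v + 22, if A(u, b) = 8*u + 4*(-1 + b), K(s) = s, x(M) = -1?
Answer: -1627/11 ≈ -147.91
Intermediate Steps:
A(u, b) = -4 + 4*b + 8*u (A(u, b) = 8*u + (-4 + 4*b) = -4 + 4*b + 8*u)
v = -89/44 (v = -1 - (3/4 - 3/(-11)) = -1 - (3*(¼) - 3*(-1/11)) = -1 - (¾ + 3/11) = -1 - 1*45/44 = -1 - 45/44 = -89/44 ≈ -2.0227)
A(8, K(6))*v + 22 = (-4 + 4*6 + 8*8)*(-89/44) + 22 = (-4 + 24 + 64)*(-89/44) + 22 = 84*(-89/44) + 22 = -1869/11 + 22 = -1627/11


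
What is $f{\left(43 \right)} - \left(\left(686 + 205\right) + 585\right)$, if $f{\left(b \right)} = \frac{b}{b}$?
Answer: $-1475$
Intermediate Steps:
$f{\left(b \right)} = 1$
$f{\left(43 \right)} - \left(\left(686 + 205\right) + 585\right) = 1 - \left(\left(686 + 205\right) + 585\right) = 1 - \left(891 + 585\right) = 1 - 1476 = -1475$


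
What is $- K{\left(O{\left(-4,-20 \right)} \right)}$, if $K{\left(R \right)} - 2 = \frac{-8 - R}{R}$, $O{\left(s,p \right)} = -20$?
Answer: $- \frac{7}{5} \approx -1.4$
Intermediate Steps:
$K{\left(R \right)} = 2 + \frac{-8 - R}{R}$
$- K{\left(O{\left(-4,-20 \right)} \right)} = - \frac{-8 - 20}{-20} = - \frac{\left(-1\right) \left(-28\right)}{20} = \left(-1\right) \frac{7}{5} = - \frac{7}{5}$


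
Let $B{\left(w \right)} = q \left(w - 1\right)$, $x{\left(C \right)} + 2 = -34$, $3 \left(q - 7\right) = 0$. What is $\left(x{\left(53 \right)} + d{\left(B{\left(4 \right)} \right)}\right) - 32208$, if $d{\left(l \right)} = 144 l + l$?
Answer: $-29199$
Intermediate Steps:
$q = 7$ ($q = 7 + \frac{1}{3} \cdot 0 = 7 + 0 = 7$)
$x{\left(C \right)} = -36$ ($x{\left(C \right)} = -2 - 34 = -36$)
$B{\left(w \right)} = -7 + 7 w$ ($B{\left(w \right)} = 7 \left(w - 1\right) = 7 \left(-1 + w\right) = -7 + 7 w$)
$d{\left(l \right)} = 145 l$
$\left(x{\left(53 \right)} + d{\left(B{\left(4 \right)} \right)}\right) - 32208 = \left(-36 + 145 \left(-7 + 7 \cdot 4\right)\right) - 32208 = \left(-36 + 145 \left(-7 + 28\right)\right) - 32208 = \left(-36 + 145 \cdot 21\right) - 32208 = \left(-36 + 3045\right) - 32208 = 3009 - 32208 = -29199$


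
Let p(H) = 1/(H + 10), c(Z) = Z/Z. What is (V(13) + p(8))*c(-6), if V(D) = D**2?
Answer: 3043/18 ≈ 169.06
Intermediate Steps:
c(Z) = 1
p(H) = 1/(10 + H)
(V(13) + p(8))*c(-6) = (13**2 + 1/(10 + 8))*1 = (169 + 1/18)*1 = (3043/18)*1 = 3043/18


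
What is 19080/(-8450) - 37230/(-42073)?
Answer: -48815934/35551685 ≈ -1.3731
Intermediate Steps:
19080/(-8450) - 37230/(-42073) = 19080*(-1/8450) - 37230*(-1/42073) = -1908/845 + 37230/42073 = -48815934/35551685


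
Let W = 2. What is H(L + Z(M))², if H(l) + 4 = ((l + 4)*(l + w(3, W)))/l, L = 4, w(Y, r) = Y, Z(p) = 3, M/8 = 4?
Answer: 6724/49 ≈ 137.22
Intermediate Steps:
M = 32 (M = 8*4 = 32)
H(l) = -4 + (3 + l)*(4 + l)/l (H(l) = -4 + ((l + 4)*(l + 3))/l = -4 + ((4 + l)*(3 + l))/l = -4 + ((3 + l)*(4 + l))/l = -4 + (3 + l)*(4 + l)/l)
H(L + Z(M))² = (3 + (4 + 3) + 12/(4 + 3))² = (3 + 7 + 12/7)² = (82/7)² = 6724/49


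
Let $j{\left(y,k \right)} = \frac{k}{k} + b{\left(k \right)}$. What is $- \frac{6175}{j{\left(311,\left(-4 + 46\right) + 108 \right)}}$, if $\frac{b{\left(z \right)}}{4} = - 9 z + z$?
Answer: $\frac{6175}{4799} \approx 1.2867$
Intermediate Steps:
$b{\left(z \right)} = - 32 z$ ($b{\left(z \right)} = 4 \left(- 9 z + z\right) = 4 \left(- 8 z\right) = - 32 z$)
$j{\left(y,k \right)} = 1 - 32 k$ ($j{\left(y,k \right)} = \frac{k}{k} - 32 k = 1 - 32 k$)
$- \frac{6175}{j{\left(311,\left(-4 + 46\right) + 108 \right)}} = - \frac{6175}{1 - 32 \left(\left(-4 + 46\right) + 108\right)} = - \frac{6175}{1 - 32 \left(42 + 108\right)} = - \frac{6175}{1 - 4800} = - \frac{6175}{-4799} = \left(-6175\right) \left(- \frac{1}{4799}\right) = \frac{6175}{4799}$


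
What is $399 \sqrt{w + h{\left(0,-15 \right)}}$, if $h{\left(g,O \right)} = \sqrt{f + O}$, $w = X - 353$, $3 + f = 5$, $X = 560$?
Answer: $399 \sqrt{207 + i \sqrt{13}} \approx 5740.8 + 49.993 i$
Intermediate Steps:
$f = 2$ ($f = -3 + 5 = 2$)
$w = 207$ ($w = 560 - 353 = 207$)
$h{\left(g,O \right)} = \sqrt{2 + O}$
$399 \sqrt{w + h{\left(0,-15 \right)}} = 399 \sqrt{207 + \sqrt{2 - 15}} = 399 \sqrt{207 + \sqrt{-13}} = 399 \sqrt{207 + i \sqrt{13}}$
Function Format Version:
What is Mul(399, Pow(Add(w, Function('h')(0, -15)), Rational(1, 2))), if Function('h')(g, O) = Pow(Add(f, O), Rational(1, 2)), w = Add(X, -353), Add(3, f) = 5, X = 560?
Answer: Mul(399, Pow(Add(207, Mul(I, Pow(13, Rational(1, 2)))), Rational(1, 2))) ≈ Add(5740.8, Mul(49.993, I))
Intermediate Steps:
f = 2 (f = Add(-3, 5) = 2)
w = 207 (w = Add(560, -353) = 207)
Function('h')(g, O) = Pow(Add(2, O), Rational(1, 2))
Mul(399, Pow(Add(w, Function('h')(0, -15)), Rational(1, 2))) = Mul(399, Pow(Add(207, Pow(Add(2, -15), Rational(1, 2))), Rational(1, 2))) = Mul(399, Pow(Add(207, Pow(-13, Rational(1, 2))), Rational(1, 2))) = Mul(399, Pow(Add(207, Mul(I, Pow(13, Rational(1, 2)))), Rational(1, 2)))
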